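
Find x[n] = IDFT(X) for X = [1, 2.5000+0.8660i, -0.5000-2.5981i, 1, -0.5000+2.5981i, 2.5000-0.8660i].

x[n] = (1/6) Σ(k=0 to 5) X[k] · e^(2πikn/6)

Computing each x[n]:
x[0] = 1
x[1] = 1
x[2] = -1
x[3] = -1
x[4] = 1
x[5] = 0

x = [1, 1, -1, -1, 1, 0]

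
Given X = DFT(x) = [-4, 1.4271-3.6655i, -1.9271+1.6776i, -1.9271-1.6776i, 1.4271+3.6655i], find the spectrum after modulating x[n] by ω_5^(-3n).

Modulation property: DFT(ω_5^(-3n)·x[n]) = X[(k-3) mod 5], so circularly shift X by 3 positions.

X[k-3] = [-1.9271+1.6776i, -1.9271-1.6776i, 1.4271+3.6655i, -4, 1.4271-3.6655i]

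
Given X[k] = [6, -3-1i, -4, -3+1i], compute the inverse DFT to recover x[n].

x[n] = (1/4) Σ(k=0 to 3) X[k] · e^(2πikn/4)

Computing each x[n]:
x[0] = -1
x[1] = 3
x[2] = 2
x[3] = 2

x = [-1, 3, 2, 2]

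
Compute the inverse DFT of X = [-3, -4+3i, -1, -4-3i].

x[n] = (1/4) Σ(k=0 to 3) X[k] · e^(2πikn/4)

Computing each x[n]:
x[0] = -3
x[1] = -2
x[2] = 1
x[3] = 1

x = [-3, -2, 1, 1]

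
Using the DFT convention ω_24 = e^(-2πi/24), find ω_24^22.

ω_24^22 = e^(-2πi·22/24)
= cos(-2π·22/24) + i·sin(-2π·22/24)
= cos(-44π/24) + i·sin(-44π/24)

ω_24^22 = cos(-44π/24) + i·sin(-44π/24) = 0.8660+0.5000i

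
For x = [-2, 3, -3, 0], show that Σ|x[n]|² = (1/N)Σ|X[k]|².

Time domain:
Σ|x[n]|² = |-2|² + |3|² + |-3|² + |0|² = 22.0000

Frequency domain:
(1/4)Σ|X[k]|² = (1/4)(|-2|² + |1-3i|² + |-8|² + |1+3i|²) = (1/4)·88.0000 = 22.0000

Both sides agree, confirming Parseval's theorem.

Σ|x[n]|² = (1/N)Σ|X[k]|² = 22.0000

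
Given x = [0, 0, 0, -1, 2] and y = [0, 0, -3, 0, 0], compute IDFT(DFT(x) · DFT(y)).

(x ⊛ y)[n] = Σ(m=0 to 4) x[m] · y[(n-m) mod 5]

Computing each output sample:
(x ⊛ y)[0] = 3
(x ⊛ y)[1] = -6
(x ⊛ y)[2] = 0
(x ⊛ y)[3] = 0
(x ⊛ y)[4] = 0

x ⊛ y = [3, -6, 0, 0, 0]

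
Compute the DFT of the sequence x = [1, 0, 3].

X[k] = Σ(n=0 to 2) x[n] · ω_3^(nk)
where ω_3 = e^(-2πi/3)

Computing each X[k]:
X[0] = 4
X[1] = -0.5000+2.5981i
X[2] = -0.5000-2.5981i

X = [4, -0.5000+2.5981i, -0.5000-2.5981i]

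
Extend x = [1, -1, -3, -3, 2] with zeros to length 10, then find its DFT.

Original 5-point DFT: [-4, 6.1631+2.8532i, -1.6631+1.7634i, -1.6631-1.7634i, 6.1631-2.8532i]
Zero-padded 10-point DFT provides frequency interpolation.

DFT_10([x, 0, ...]) = [-4, -1.4271+5.1186i, 6.1631+2.8532i, 1.9271-4.4778i, -1.6631+1.7634i, 4, -1.6631-1.7634i, 1.9271+4.4778i, 6.1631-2.8532i, -1.4271-5.1186i]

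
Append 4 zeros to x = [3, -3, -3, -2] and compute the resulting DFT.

Original 4-point DFT: [-5, 6+1i, 5, 6-1i]
Zero-padded 8-point DFT provides frequency interpolation.

DFT_8([x, 0, ...]) = [-5, 2.2929+6.5355i, 6+1i, 3.7071+0.5355i, 5, 3.7071-0.5355i, 6-1i, 2.2929-6.5355i]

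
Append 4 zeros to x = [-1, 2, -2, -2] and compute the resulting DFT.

Original 4-point DFT: [-3, 1-4i, -3, 1+4i]
Zero-padded 8-point DFT provides frequency interpolation.

DFT_8([x, 0, ...]) = [-3, 1.8284+2.0000i, 1-4i, -3.8284-2.0000i, -3, -3.8284+2.0000i, 1+4i, 1.8284-2.0000i]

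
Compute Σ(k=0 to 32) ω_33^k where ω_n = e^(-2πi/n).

Sum of all nth roots of unity equals 0 for n > 1 (geometric series with r ≠ 1).

0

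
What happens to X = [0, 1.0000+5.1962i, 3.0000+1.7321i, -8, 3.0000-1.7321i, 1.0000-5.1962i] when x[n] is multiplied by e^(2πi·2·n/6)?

Modulation property: DFT(ω_6^(-2n)·x[n]) = X[(k-2) mod 6], so circularly shift X by 2 positions.

X[k-2] = [3.0000-1.7321i, 1.0000-5.1962i, 0, 1.0000+5.1962i, 3.0000+1.7321i, -8]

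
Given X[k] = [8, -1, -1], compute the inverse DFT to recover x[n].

x[n] = (1/3) Σ(k=0 to 2) X[k] · e^(2πikn/3)

Computing each x[n]:
x[0] = 2
x[1] = 3
x[2] = 3

x = [2, 3, 3]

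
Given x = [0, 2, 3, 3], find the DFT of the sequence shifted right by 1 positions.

Time shift by 1: X_shifted[k] = ω_4^(1k) · X[k]
Shifted x = [3, 0, 2, 3]

DFT(x[n-1]) = [8, 1+3i, 2, 1-3i]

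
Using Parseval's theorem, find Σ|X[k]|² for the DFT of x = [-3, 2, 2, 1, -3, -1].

Parseval: Σ|x[n]|² = (1/N)Σ|X[k]|², so Σ|X[k]|² = N·Σ|x[n]|² = 6·28.0000

Σ|X[k]|² = N·Σ|x[n]|² = 6·28.0000 = 168.0000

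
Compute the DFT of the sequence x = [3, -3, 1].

X[k] = Σ(n=0 to 2) x[n] · ω_3^(nk)
where ω_3 = e^(-2πi/3)

Computing each X[k]:
X[0] = 1
X[1] = 4.0000+3.4641i
X[2] = 4.0000-3.4641i

X = [1, 4.0000+3.4641i, 4.0000-3.4641i]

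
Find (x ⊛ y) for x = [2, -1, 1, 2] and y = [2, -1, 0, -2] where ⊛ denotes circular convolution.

(x ⊛ y)[n] = Σ(m=0 to 3) x[m] · y[(n-m) mod 4]

Computing each output sample:
(x ⊛ y)[0] = 4
(x ⊛ y)[1] = -6
(x ⊛ y)[2] = -1
(x ⊛ y)[3] = -1

x ⊛ y = [4, -6, -1, -1]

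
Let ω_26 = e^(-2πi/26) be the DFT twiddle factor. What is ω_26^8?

ω_26^8 = e^(-2πi·8/26)
= cos(-2π·8/26) + i·sin(-2π·8/26)
= cos(-16π/26) + i·sin(-16π/26)

ω_26^8 = cos(-16π/26) + i·sin(-16π/26) = -0.3546-0.9350i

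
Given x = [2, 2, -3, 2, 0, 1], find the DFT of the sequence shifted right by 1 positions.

Time shift by 1: X_shifted[k] = ω_6^(1k) · X[k]
Shifted x = [1, 2, 2, -3, 2, 0]

DFT(x[n-1]) = [4, 3.0000-1.7321i, -5.0000-1.7321i, 6, -5.0000+1.7321i, 3.0000+1.7321i]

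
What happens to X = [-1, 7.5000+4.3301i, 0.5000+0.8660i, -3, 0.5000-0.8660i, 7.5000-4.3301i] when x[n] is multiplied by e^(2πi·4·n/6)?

Modulation property: DFT(ω_6^(-4n)·x[n]) = X[(k-4) mod 6], so circularly shift X by 4 positions.

X[k-4] = [0.5000+0.8660i, -3, 0.5000-0.8660i, 7.5000-4.3301i, -1, 7.5000+4.3301i]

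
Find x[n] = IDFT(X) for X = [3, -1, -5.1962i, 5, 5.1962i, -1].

x[n] = (1/6) Σ(k=0 to 5) X[k] · e^(2πikn/6)

Computing each x[n]:
x[0] = 1
x[1] = 1
x[2] = 0
x[3] = 0
x[4] = 3
x[5] = -2

x = [1, 1, 0, 0, 3, -2]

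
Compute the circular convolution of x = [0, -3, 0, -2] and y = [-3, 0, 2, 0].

(x ⊛ y)[n] = Σ(m=0 to 3) x[m] · y[(n-m) mod 4]

Computing each output sample:
(x ⊛ y)[0] = 0
(x ⊛ y)[1] = 5
(x ⊛ y)[2] = 0
(x ⊛ y)[3] = 0

x ⊛ y = [0, 5, 0, 0]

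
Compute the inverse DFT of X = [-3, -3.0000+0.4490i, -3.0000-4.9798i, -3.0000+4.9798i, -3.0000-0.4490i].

x[n] = (1/5) Σ(k=0 to 4) X[k] · e^(2πikn/5)

Computing each x[n]:
x[0] = -3
x[1] = 1
x[2] = -2
x[3] = 2
x[4] = -1

x = [-3, 1, -2, 2, -1]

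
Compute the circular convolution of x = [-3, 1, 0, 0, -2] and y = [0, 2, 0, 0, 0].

(x ⊛ y)[n] = Σ(m=0 to 4) x[m] · y[(n-m) mod 5]

Computing each output sample:
(x ⊛ y)[0] = -4
(x ⊛ y)[1] = -6
(x ⊛ y)[2] = 2
(x ⊛ y)[3] = 0
(x ⊛ y)[4] = 0

x ⊛ y = [-4, -6, 2, 0, 0]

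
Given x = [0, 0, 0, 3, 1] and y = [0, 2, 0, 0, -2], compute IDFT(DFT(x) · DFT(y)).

(x ⊛ y)[n] = Σ(m=0 to 4) x[m] · y[(n-m) mod 5]

Computing each output sample:
(x ⊛ y)[0] = 2
(x ⊛ y)[1] = 0
(x ⊛ y)[2] = -6
(x ⊛ y)[3] = -2
(x ⊛ y)[4] = 6

x ⊛ y = [2, 0, -6, -2, 6]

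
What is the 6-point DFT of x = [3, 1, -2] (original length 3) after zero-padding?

Original 3-point DFT: [2, 3.5000-2.5981i, 3.5000+2.5981i]
Zero-padded 6-point DFT provides frequency interpolation.

DFT_6([x, 0, ...]) = [2, 4.5000+0.8660i, 3.5000-2.5981i, 0, 3.5000+2.5981i, 4.5000-0.8660i]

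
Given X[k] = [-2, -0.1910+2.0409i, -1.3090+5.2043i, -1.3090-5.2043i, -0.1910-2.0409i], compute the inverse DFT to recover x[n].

x[n] = (1/5) Σ(k=0 to 4) X[k] · e^(2πikn/5)

Computing each x[n]:
x[0] = -1
x[1] = -2
x[2] = 1
x[3] = -2
x[4] = 2

x = [-1, -2, 1, -2, 2]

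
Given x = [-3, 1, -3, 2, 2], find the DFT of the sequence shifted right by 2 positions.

Time shift by 2: X_shifted[k] = ω_5^(2k) · X[k]
Shifted x = [2, 2, -3, 1, -3]

DFT(x[n-2]) = [-1, 3.3090-2.4041i, 2.1910-6.7432i, 2.1910+6.7432i, 3.3090+2.4041i]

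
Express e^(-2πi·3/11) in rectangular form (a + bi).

ω_11^3 = e^(-2πi·3/11)
= cos(-2π·3/11) + i·sin(-2π·3/11)
= cos(-6π/11) + i·sin(-6π/11)

ω_11^3 = cos(-6π/11) + i·sin(-6π/11) = -0.1423-0.9898i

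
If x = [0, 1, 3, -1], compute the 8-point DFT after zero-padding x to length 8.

Original 4-point DFT: [3, -3-2i, 3, -3+2i]
Zero-padded 8-point DFT provides frequency interpolation.

DFT_8([x, 0, ...]) = [3, 1.4142-3.0000i, -3-2i, -1.4142+3.0000i, 3, -1.4142-3.0000i, -3+2i, 1.4142+3.0000i]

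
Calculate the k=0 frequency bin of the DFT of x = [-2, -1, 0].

X[0] = Σ(n=0 to 2) x[n] · ω_3^0 = Σ x[n]
= (-2) + (-1) + (0)

X[0] = -3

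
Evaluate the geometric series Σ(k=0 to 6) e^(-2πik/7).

Sum of all nth roots of unity equals 0 for n > 1 (geometric series with r ≠ 1).

0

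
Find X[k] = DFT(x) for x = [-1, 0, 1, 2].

X[k] = Σ(n=0 to 3) x[n] · ω_4^(nk)
where ω_4 = e^(-2πi/4)

Computing each X[k]:
X[0] = 2
X[1] = -2+2i
X[2] = -2
X[3] = -2-2i

X = [2, -2+2i, -2, -2-2i]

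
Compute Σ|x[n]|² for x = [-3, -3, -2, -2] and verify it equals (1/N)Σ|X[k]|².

Time domain:
Σ|x[n]|² = |-3|² + |-3|² + |-2|² + |-2|² = 26.0000

Frequency domain:
(1/4)Σ|X[k]|² = (1/4)(|-10|² + |-1+1i|² + |0|² + |-1-1i|²) = (1/4)·104.0000 = 26.0000

Both sides agree, confirming Parseval's theorem.

Σ|x[n]|² = (1/N)Σ|X[k]|² = 26.0000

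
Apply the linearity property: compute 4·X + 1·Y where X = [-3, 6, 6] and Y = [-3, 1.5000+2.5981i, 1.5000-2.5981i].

By linearity: DFT(4x + 1y) = 4·DFT(x) + 1·DFT(y)
= 4·[-3, 6, 6] + 1·[-3, 1.5000+2.5981i, 1.5000-2.5981i]

Computing element-wise:
Z[0] = 4·(-3) + 1·(-3) = -15
Z[1] = 4·(6) + 1·(1.5000+2.5981i) = 25.5000+2.5981i
Z[2] = 4·(6) + 1·(1.5000-2.5981i) = 25.5000-2.5981i

DFT(4x + 1y) = 4·X + 1·Y = [-15, 25.5000+2.5981i, 25.5000-2.5981i]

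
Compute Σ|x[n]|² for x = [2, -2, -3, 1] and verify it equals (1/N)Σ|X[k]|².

Time domain:
Σ|x[n]|² = |2|² + |-2|² + |-3|² + |1|² = 18.0000

Frequency domain:
(1/4)Σ|X[k]|² = (1/4)(|-2|² + |5+3i|² + |0|² + |5-3i|²) = (1/4)·72.0000 = 18.0000

Both sides agree, confirming Parseval's theorem.

Σ|x[n]|² = (1/N)Σ|X[k]|² = 18.0000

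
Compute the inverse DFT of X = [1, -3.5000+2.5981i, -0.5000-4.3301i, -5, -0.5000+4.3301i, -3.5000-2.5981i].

x[n] = (1/6) Σ(k=0 to 5) X[k] · e^(2πikn/6)

Computing each x[n]:
x[0] = -2
x[1] = 1
x[2] = -2
x[3] = 2
x[4] = 2
x[5] = 0

x = [-2, 1, -2, 2, 2, 0]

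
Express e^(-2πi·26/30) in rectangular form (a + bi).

ω_30^26 = e^(-2πi·26/30)
= cos(-2π·26/30) + i·sin(-2π·26/30)
= cos(-52π/30) + i·sin(-52π/30)

ω_30^26 = cos(-52π/30) + i·sin(-52π/30) = 0.6691+0.7431i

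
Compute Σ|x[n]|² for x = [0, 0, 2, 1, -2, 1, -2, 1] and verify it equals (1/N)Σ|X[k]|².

Time domain:
Σ|x[n]|² = |0|² + |0|² + |2|² + |1|² + |-2|² + |1|² + |-2|² + |1|² = 15.0000

Frequency domain:
(1/8)Σ|X[k]|² = (1/8)(|1|² + |1.2929-3.2929i|² + |-2+1i|² + |2.7071+4.7071i|² + |-5|² + |2.7071-4.7071i|² + |-2-1i|² + |1.2929+3.2929i|²) = (1/8)·120.0000 = 15.0000

Both sides agree, confirming Parseval's theorem.

Σ|x[n]|² = (1/N)Σ|X[k]|² = 15.0000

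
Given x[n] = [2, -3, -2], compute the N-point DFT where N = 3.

X[k] = Σ(n=0 to 2) x[n] · ω_3^(nk)
where ω_3 = e^(-2πi/3)

Computing each X[k]:
X[0] = -3
X[1] = 4.5000+0.8660i
X[2] = 4.5000-0.8660i

X = [-3, 4.5000+0.8660i, 4.5000-0.8660i]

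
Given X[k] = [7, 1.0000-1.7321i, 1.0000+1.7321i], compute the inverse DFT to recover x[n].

x[n] = (1/3) Σ(k=0 to 2) X[k] · e^(2πikn/3)

Computing each x[n]:
x[0] = 3
x[1] = 3
x[2] = 1

x = [3, 3, 1]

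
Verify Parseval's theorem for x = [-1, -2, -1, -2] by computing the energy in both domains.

Time domain:
Σ|x[n]|² = |-1|² + |-2|² + |-1|² + |-2|² = 10.0000

Frequency domain:
(1/4)Σ|X[k]|² = (1/4)(|-6|² + |0|² + |2|² + |0|²) = (1/4)·40.0000 = 10.0000

Both sides agree, confirming Parseval's theorem.

Σ|x[n]|² = (1/N)Σ|X[k]|² = 10.0000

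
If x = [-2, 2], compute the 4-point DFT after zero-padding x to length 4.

Original 2-point DFT: [0, -4]
Zero-padded 4-point DFT provides frequency interpolation.

DFT_4([x, 0, ...]) = [0, -2-2i, -4, -2+2i]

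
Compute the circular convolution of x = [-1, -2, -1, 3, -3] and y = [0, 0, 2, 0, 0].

(x ⊛ y)[n] = Σ(m=0 to 4) x[m] · y[(n-m) mod 5]

Computing each output sample:
(x ⊛ y)[0] = 6
(x ⊛ y)[1] = -6
(x ⊛ y)[2] = -2
(x ⊛ y)[3] = -4
(x ⊛ y)[4] = -2

x ⊛ y = [6, -6, -2, -4, -2]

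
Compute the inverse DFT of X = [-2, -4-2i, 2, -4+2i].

x[n] = (1/4) Σ(k=0 to 3) X[k] · e^(2πikn/4)

Computing each x[n]:
x[0] = -2
x[1] = 0
x[2] = 2
x[3] = -2

x = [-2, 0, 2, -2]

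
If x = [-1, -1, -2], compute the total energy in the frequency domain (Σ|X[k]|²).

Parseval: Σ|x[n]|² = (1/N)Σ|X[k]|², so Σ|X[k]|² = N·Σ|x[n]|² = 3·6.0000

Σ|X[k]|² = N·Σ|x[n]|² = 3·6.0000 = 18.0000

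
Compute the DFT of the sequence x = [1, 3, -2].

X[k] = Σ(n=0 to 2) x[n] · ω_3^(nk)
where ω_3 = e^(-2πi/3)

Computing each X[k]:
X[0] = 2
X[1] = 0.5000-4.3301i
X[2] = 0.5000+4.3301i

X = [2, 0.5000-4.3301i, 0.5000+4.3301i]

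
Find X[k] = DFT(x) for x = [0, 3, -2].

X[k] = Σ(n=0 to 2) x[n] · ω_3^(nk)
where ω_3 = e^(-2πi/3)

Computing each X[k]:
X[0] = 1
X[1] = -0.5000-4.3301i
X[2] = -0.5000+4.3301i

X = [1, -0.5000-4.3301i, -0.5000+4.3301i]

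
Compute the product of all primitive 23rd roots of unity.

The primitive 23rd roots of unity are ω_23^k for k coprime to 23: k ∈ {1, 2, 3, 4, 5, 6, 7, 8, 9, 10, 11, 12, 13, 14, 15, 16, 17, 18, 19, 20, 21, 22}
Their product equals the constant term of the cyclotomic polynomial Φ_23(x) up to sign.
For n ≥ 3, the product of all primitive nth roots of unity is 1. (For n=1 it is 1; for n=2 it is -1.)

1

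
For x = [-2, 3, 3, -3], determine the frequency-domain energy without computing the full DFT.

Parseval: Σ|x[n]|² = (1/N)Σ|X[k]|², so Σ|X[k]|² = N·Σ|x[n]|² = 4·31.0000

Σ|X[k]|² = N·Σ|x[n]|² = 4·31.0000 = 124.0000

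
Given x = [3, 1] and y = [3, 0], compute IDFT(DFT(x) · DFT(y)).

(x ⊛ y)[n] = Σ(m=0 to 1) x[m] · y[(n-m) mod 2]

Computing each output sample:
(x ⊛ y)[0] = 9
(x ⊛ y)[1] = 3

x ⊛ y = [9, 3]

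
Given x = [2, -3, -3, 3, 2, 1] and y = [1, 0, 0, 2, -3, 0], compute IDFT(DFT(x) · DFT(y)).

(x ⊛ y)[n] = Σ(m=0 to 5) x[m] · y[(n-m) mod 6]

Computing each output sample:
(x ⊛ y)[0] = 17
(x ⊛ y)[1] = -8
(x ⊛ y)[2] = -7
(x ⊛ y)[3] = 4
(x ⊛ y)[4] = -10
(x ⊛ y)[5] = 4

x ⊛ y = [17, -8, -7, 4, -10, 4]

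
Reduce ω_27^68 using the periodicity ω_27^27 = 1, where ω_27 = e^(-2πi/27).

Since ω_27^27 = 1, powers reduce modulo 27.
68 mod 27 = 14
So ω_27^68 = ω_27^14 = e^(-2πi·14/27)

ω_27^68 = ω_27^14 = -0.9932+0.1161i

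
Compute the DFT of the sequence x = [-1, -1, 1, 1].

X[k] = Σ(n=0 to 3) x[n] · ω_4^(nk)
where ω_4 = e^(-2πi/4)

Computing each X[k]:
X[0] = 0
X[1] = -2+2i
X[2] = 0
X[3] = -2-2i

X = [0, -2+2i, 0, -2-2i]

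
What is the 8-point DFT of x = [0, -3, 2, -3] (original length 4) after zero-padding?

Original 4-point DFT: [-4, -2, 8, -2]
Zero-padded 8-point DFT provides frequency interpolation.

DFT_8([x, 0, ...]) = [-4, 2.2426i, -2, 6.2426i, 8, -6.2426i, -2, -2.2426i]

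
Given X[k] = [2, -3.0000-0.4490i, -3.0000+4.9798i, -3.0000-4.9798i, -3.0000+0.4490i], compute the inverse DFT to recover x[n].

x[n] = (1/5) Σ(k=0 to 4) X[k] · e^(2πikn/5)

Computing each x[n]:
x[0] = -2
x[1] = 0
x[2] = 3
x[3] = -1
x[4] = 2

x = [-2, 0, 3, -1, 2]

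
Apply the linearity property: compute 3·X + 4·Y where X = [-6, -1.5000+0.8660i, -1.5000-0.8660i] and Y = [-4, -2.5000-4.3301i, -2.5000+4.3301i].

By linearity: DFT(3x + 4y) = 3·DFT(x) + 4·DFT(y)
= 3·[-6, -1.5000+0.8660i, -1.5000-0.8660i] + 4·[-4, -2.5000-4.3301i, -2.5000+4.3301i]

Computing element-wise:
Z[0] = 3·(-6) + 4·(-4) = -34
Z[1] = 3·(-1.5000+0.8660i) + 4·(-2.5000-4.3301i) = -14.5000-14.7224i
Z[2] = 3·(-1.5000-0.8660i) + 4·(-2.5000+4.3301i) = -14.5000+14.7224i

DFT(3x + 4y) = 3·X + 4·Y = [-34, -14.5000-14.7224i, -14.5000+14.7224i]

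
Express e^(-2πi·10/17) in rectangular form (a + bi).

ω_17^10 = e^(-2πi·10/17)
= cos(-2π·10/17) + i·sin(-2π·10/17)
= cos(-20π/17) + i·sin(-20π/17)

ω_17^10 = cos(-20π/17) + i·sin(-20π/17) = -0.8502+0.5264i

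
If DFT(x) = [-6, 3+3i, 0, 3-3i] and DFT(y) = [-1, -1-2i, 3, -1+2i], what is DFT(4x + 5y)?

By linearity: DFT(4x + 5y) = 4·DFT(x) + 5·DFT(y)
= 4·[-6, 3+3i, 0, 3-3i] + 5·[-1, -1-2i, 3, -1+2i]

Computing element-wise:
Z[0] = 4·(-6) + 5·(-1) = -29
Z[1] = 4·(3+3i) + 5·(-1-2i) = 7+2i
Z[2] = 4·(0) + 5·(3) = 15
Z[3] = 4·(3-3i) + 5·(-1+2i) = 7-2i

DFT(4x + 5y) = 4·X + 5·Y = [-29, 7+2i, 15, 7-2i]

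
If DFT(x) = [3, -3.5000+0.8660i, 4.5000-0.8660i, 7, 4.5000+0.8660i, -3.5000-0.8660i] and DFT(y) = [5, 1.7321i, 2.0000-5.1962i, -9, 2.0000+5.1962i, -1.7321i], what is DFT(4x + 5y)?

By linearity: DFT(4x + 5y) = 4·DFT(x) + 5·DFT(y)
= 4·[3, -3.5000+0.8660i, 4.5000-0.8660i, 7, 4.5000+0.8660i, -3.5000-0.8660i] + 5·[5, 1.7321i, 2.0000-5.1962i, -9, 2.0000+5.1962i, -1.7321i]

Computing element-wise:
Z[0] = 4·(3) + 5·(5) = 37
Z[1] = 4·(-3.5000+0.8660i) + 5·(1.7321i) = -14.0000+12.1245i
Z[2] = 4·(4.5000-0.8660i) + 5·(2.0000-5.1962i) = 28.0000-29.4450i
Z[3] = 4·(7) + 5·(-9) = -17
Z[4] = 4·(4.5000+0.8660i) + 5·(2.0000+5.1962i) = 28.0000+29.4450i
Z[5] = 4·(-3.5000-0.8660i) + 5·(-1.7321i) = -14.0000-12.1245i

DFT(4x + 5y) = 4·X + 5·Y = [37, -14.0000+12.1245i, 28.0000-29.4450i, -17, 28.0000+29.4450i, -14.0000-12.1245i]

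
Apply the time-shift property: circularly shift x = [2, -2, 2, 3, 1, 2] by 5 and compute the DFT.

Time shift by 5: X_shifted[k] = ω_6^(5k) · X[k]
Shifted x = [-2, 2, 3, 1, 2, 2]

DFT(x[n-5]) = [8, -3.5000-0.8660i, -5.5000+0.8660i, -2, -5.5000-0.8660i, -3.5000+0.8660i]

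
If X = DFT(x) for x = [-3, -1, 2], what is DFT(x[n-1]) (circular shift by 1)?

Time shift by 1: X_shifted[k] = ω_3^(1k) · X[k]
Shifted x = [2, -3, -1]

DFT(x[n-1]) = [-2, 4.0000+1.7321i, 4.0000-1.7321i]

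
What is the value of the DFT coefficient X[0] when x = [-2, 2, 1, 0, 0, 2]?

X[0] = Σ(n=0 to 5) x[n] · ω_6^0 = Σ x[n]
= (-2) + (2) + (1) + (0) + (0) + (2)

X[0] = 3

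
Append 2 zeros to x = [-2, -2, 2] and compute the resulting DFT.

Original 3-point DFT: [-2, -2.0000+3.4641i, -2.0000-3.4641i]
Zero-padded 5-point DFT provides frequency interpolation.

DFT_5([x, 0, ...]) = [-2, -4.2361+0.7265i, 0.2361+3.0777i, 0.2361-3.0777i, -4.2361-0.7265i]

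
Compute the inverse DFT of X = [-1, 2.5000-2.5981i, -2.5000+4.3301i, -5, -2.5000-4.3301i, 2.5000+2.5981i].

x[n] = (1/6) Σ(k=0 to 5) X[k] · e^(2πikn/6)

Computing each x[n]:
x[0] = -1
x[1] = 1
x[2] = 1
x[3] = -1
x[4] = -3
x[5] = 2

x = [-1, 1, 1, -1, -3, 2]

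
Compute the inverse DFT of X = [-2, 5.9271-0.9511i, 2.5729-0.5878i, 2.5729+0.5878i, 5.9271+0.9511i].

x[n] = (1/5) Σ(k=0 to 4) X[k] · e^(2πikn/5)

Computing each x[n]:
x[0] = 3
x[1] = 0
x[2] = -2
x[3] = -2
x[4] = -1

x = [3, 0, -2, -2, -1]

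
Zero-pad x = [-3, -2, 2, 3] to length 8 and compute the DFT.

Original 4-point DFT: [0, -5+5i, -2, -5-5i]
Zero-padded 8-point DFT provides frequency interpolation.

DFT_8([x, 0, ...]) = [0, -6.5355-2.7071i, -5+5i, 0.5355+1.2929i, -2, 0.5355-1.2929i, -5-5i, -6.5355+2.7071i]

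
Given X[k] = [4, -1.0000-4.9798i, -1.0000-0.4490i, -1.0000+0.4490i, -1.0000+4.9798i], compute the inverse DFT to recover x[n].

x[n] = (1/5) Σ(k=0 to 4) X[k] · e^(2πikn/5)

Computing each x[n]:
x[0] = 0
x[1] = 3
x[2] = 2
x[3] = 0
x[4] = -1

x = [0, 3, 2, 0, -1]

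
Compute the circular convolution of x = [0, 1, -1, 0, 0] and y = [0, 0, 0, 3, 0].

(x ⊛ y)[n] = Σ(m=0 to 4) x[m] · y[(n-m) mod 5]

Computing each output sample:
(x ⊛ y)[0] = -3
(x ⊛ y)[1] = 0
(x ⊛ y)[2] = 0
(x ⊛ y)[3] = 0
(x ⊛ y)[4] = 3

x ⊛ y = [-3, 0, 0, 0, 3]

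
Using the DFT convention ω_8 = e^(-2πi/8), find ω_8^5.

ω_8^5 = e^(-2πi·5/8)
= cos(-2π·5/8) + i·sin(-2π·5/8)
= cos(-10π/8) + i·sin(-10π/8)

ω_8^5 = cos(-10π/8) + i·sin(-10π/8) = -0.7071+0.7071i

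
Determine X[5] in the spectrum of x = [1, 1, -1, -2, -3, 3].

X[5] = Σ(n=0 to 5) x[n] · ω_6^(5n) where ω_6 = e^(-2πi/6)
= (1)·ω_6^0 + (1)·ω_6^5 + (-1)·ω_6^10 + (-2)·ω_6^15 + (-3)·ω_6^20 + (3)·ω_6^25

X[5] = 7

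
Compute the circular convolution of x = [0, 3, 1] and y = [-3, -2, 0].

(x ⊛ y)[n] = Σ(m=0 to 2) x[m] · y[(n-m) mod 3]

Computing each output sample:
(x ⊛ y)[0] = -2
(x ⊛ y)[1] = -9
(x ⊛ y)[2] = -9

x ⊛ y = [-2, -9, -9]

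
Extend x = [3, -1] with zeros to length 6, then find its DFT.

Original 2-point DFT: [2, 4]
Zero-padded 6-point DFT provides frequency interpolation.

DFT_6([x, 0, ...]) = [2, 2.5000+0.8660i, 3.5000+0.8660i, 4, 3.5000-0.8660i, 2.5000-0.8660i]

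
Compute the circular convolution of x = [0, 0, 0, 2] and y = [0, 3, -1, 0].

(x ⊛ y)[n] = Σ(m=0 to 3) x[m] · y[(n-m) mod 4]

Computing each output sample:
(x ⊛ y)[0] = 6
(x ⊛ y)[1] = -2
(x ⊛ y)[2] = 0
(x ⊛ y)[3] = 0

x ⊛ y = [6, -2, 0, 0]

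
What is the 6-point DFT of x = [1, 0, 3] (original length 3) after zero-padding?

Original 3-point DFT: [4, -0.5000+2.5981i, -0.5000-2.5981i]
Zero-padded 6-point DFT provides frequency interpolation.

DFT_6([x, 0, ...]) = [4, -0.5000-2.5981i, -0.5000+2.5981i, 4, -0.5000-2.5981i, -0.5000+2.5981i]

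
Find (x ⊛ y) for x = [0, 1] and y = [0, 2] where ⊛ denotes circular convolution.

(x ⊛ y)[n] = Σ(m=0 to 1) x[m] · y[(n-m) mod 2]

Computing each output sample:
(x ⊛ y)[0] = 2
(x ⊛ y)[1] = 0

x ⊛ y = [2, 0]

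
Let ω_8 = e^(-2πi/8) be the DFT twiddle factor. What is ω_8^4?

ω_8^4 = e^(-2πi·4/8)
= cos(-2π·4/8) + i·sin(-2π·4/8)
= cos(-8π/8) + i·sin(-8π/8)

ω_8^4 = cos(-8π/8) + i·sin(-8π/8) = -1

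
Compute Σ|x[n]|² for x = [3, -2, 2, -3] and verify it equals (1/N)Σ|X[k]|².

Time domain:
Σ|x[n]|² = |3|² + |-2|² + |2|² + |-3|² = 26.0000

Frequency domain:
(1/4)Σ|X[k]|² = (1/4)(|0|² + |1-1i|² + |10|² + |1+1i|²) = (1/4)·104.0000 = 26.0000

Both sides agree, confirming Parseval's theorem.

Σ|x[n]|² = (1/N)Σ|X[k]|² = 26.0000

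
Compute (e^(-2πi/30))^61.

Since ω_30^30 = 1, powers reduce modulo 30.
61 mod 30 = 1
So ω_30^61 = ω_30^1 = e^(-2πi·1/30)

ω_30^61 = ω_30^1 = 0.9781-0.2079i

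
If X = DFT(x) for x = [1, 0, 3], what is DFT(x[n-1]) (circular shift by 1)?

Time shift by 1: X_shifted[k] = ω_3^(1k) · X[k]
Shifted x = [3, 1, 0]

DFT(x[n-1]) = [4, 2.5000-0.8660i, 2.5000+0.8660i]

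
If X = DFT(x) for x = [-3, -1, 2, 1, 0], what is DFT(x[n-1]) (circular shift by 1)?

Time shift by 1: X_shifted[k] = ω_5^(1k) · X[k]
Shifted x = [0, -3, -1, 2, 1]

DFT(x[n-1]) = [-1, -1.4271+5.5676i, 1.9271-0.5020i, 1.9271+0.5020i, -1.4271-5.5676i]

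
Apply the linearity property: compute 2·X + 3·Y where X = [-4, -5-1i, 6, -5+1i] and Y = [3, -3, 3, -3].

By linearity: DFT(2x + 3y) = 2·DFT(x) + 3·DFT(y)
= 2·[-4, -5-1i, 6, -5+1i] + 3·[3, -3, 3, -3]

Computing element-wise:
Z[0] = 2·(-4) + 3·(3) = 1
Z[1] = 2·(-5-1i) + 3·(-3) = -19-2i
Z[2] = 2·(6) + 3·(3) = 21
Z[3] = 2·(-5+1i) + 3·(-3) = -19+2i

DFT(2x + 3y) = 2·X + 3·Y = [1, -19-2i, 21, -19+2i]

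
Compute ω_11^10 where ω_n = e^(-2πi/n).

ω_11^10 = e^(-2πi·10/11)
= cos(-2π·10/11) + i·sin(-2π·10/11)
= cos(-20π/11) + i·sin(-20π/11)

ω_11^10 = cos(-20π/11) + i·sin(-20π/11) = 0.8413+0.5406i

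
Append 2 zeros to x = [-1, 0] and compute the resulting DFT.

Original 2-point DFT: [-1, -1]
Zero-padded 4-point DFT provides frequency interpolation.

DFT_4([x, 0, ...]) = [-1, -1, -1, -1]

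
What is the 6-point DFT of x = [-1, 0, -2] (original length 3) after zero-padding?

Original 3-point DFT: [-3, -1.7321i, 1.7321i]
Zero-padded 6-point DFT provides frequency interpolation.

DFT_6([x, 0, ...]) = [-3, 1.7321i, -1.7321i, -3, 1.7321i, -1.7321i]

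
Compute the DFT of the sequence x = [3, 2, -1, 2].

X[k] = Σ(n=0 to 3) x[n] · ω_4^(nk)
where ω_4 = e^(-2πi/4)

Computing each X[k]:
X[0] = 6
X[1] = 4
X[2] = -2
X[3] = 4

X = [6, 4, -2, 4]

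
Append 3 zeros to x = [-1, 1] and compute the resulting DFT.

Original 2-point DFT: [0, -2]
Zero-padded 5-point DFT provides frequency interpolation.

DFT_5([x, 0, ...]) = [0, -0.6910-0.9511i, -1.8090-0.5878i, -1.8090+0.5878i, -0.6910+0.9511i]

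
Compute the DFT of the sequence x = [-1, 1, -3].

X[k] = Σ(n=0 to 2) x[n] · ω_3^(nk)
where ω_3 = e^(-2πi/3)

Computing each X[k]:
X[0] = -3
X[1] = -3.4641i
X[2] = 3.4641i

X = [-3, -3.4641i, 3.4641i]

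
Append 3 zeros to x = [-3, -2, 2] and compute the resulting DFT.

Original 3-point DFT: [-3, -3.0000+3.4641i, -3.0000-3.4641i]
Zero-padded 6-point DFT provides frequency interpolation.

DFT_6([x, 0, ...]) = [-3, -5, -3.0000+3.4641i, 1, -3.0000-3.4641i, -5]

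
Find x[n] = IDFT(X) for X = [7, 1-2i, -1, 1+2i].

x[n] = (1/4) Σ(k=0 to 3) X[k] · e^(2πikn/4)

Computing each x[n]:
x[0] = 2
x[1] = 3
x[2] = 1
x[3] = 1

x = [2, 3, 1, 1]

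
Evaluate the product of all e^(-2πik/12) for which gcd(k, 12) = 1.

The primitive 12th roots of unity are ω_12^k for k coprime to 12: k ∈ {1, 5, 7, 11}
Their product equals the constant term of the cyclotomic polynomial Φ_12(x) up to sign.
For n ≥ 3, the product of all primitive nth roots of unity is 1. (For n=1 it is 1; for n=2 it is -1.)

1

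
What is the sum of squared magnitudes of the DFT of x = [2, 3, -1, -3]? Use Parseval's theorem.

Parseval: Σ|x[n]|² = (1/N)Σ|X[k]|², so Σ|X[k]|² = N·Σ|x[n]|² = 4·23.0000

Σ|X[k]|² = N·Σ|x[n]|² = 4·23.0000 = 92.0000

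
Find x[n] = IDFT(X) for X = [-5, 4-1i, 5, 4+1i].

x[n] = (1/4) Σ(k=0 to 3) X[k] · e^(2πikn/4)

Computing each x[n]:
x[0] = 2
x[1] = -2
x[2] = -2
x[3] = -3

x = [2, -2, -2, -3]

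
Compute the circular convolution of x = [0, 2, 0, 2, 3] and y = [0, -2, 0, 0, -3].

(x ⊛ y)[n] = Σ(m=0 to 4) x[m] · y[(n-m) mod 5]

Computing each output sample:
(x ⊛ y)[0] = -12
(x ⊛ y)[1] = 0
(x ⊛ y)[2] = -10
(x ⊛ y)[3] = -9
(x ⊛ y)[4] = -4

x ⊛ y = [-12, 0, -10, -9, -4]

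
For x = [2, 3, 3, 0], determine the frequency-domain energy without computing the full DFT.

Parseval: Σ|x[n]|² = (1/N)Σ|X[k]|², so Σ|X[k]|² = N·Σ|x[n]|² = 4·22.0000

Σ|X[k]|² = N·Σ|x[n]|² = 4·22.0000 = 88.0000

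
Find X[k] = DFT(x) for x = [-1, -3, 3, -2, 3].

X[k] = Σ(n=0 to 4) x[n] · ω_5^(nk)
where ω_5 = e^(-2πi/5)

Computing each X[k]:
X[0] = 0
X[1] = -1.8090+2.7674i
X[2] = -0.6910+8.2820i
X[3] = -0.6910-8.2820i
X[4] = -1.8090-2.7674i

X = [0, -1.8090+2.7674i, -0.6910+8.2820i, -0.6910-8.2820i, -1.8090-2.7674i]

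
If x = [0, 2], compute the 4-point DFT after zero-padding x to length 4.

Original 2-point DFT: [2, -2]
Zero-padded 4-point DFT provides frequency interpolation.

DFT_4([x, 0, ...]) = [2, -2i, -2, 2i]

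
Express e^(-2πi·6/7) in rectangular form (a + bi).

ω_7^6 = e^(-2πi·6/7)
= cos(-2π·6/7) + i·sin(-2π·6/7)
= cos(-12π/7) + i·sin(-12π/7)

ω_7^6 = cos(-12π/7) + i·sin(-12π/7) = 0.6235+0.7818i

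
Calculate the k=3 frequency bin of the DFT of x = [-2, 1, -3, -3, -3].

X[3] = Σ(n=0 to 4) x[n] · ω_5^(3n) where ω_5 = e^(-2πi/5)
= (-2)·ω_5^0 + (1)·ω_5^3 + (-3)·ω_5^6 + (-3)·ω_5^9 + (-3)·ω_5^12

X[3] = -2.2361+2.3511i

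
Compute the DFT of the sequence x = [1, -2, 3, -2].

X[k] = Σ(n=0 to 3) x[n] · ω_4^(nk)
where ω_4 = e^(-2πi/4)

Computing each X[k]:
X[0] = 0
X[1] = -2
X[2] = 8
X[3] = -2

X = [0, -2, 8, -2]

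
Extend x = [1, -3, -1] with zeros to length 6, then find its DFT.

Original 3-point DFT: [-3, 3.0000+1.7321i, 3.0000-1.7321i]
Zero-padded 6-point DFT provides frequency interpolation.

DFT_6([x, 0, ...]) = [-3, 3.4641i, 3.0000+1.7321i, 3, 3.0000-1.7321i, -3.4641i]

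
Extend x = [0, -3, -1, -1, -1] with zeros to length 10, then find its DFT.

Original 5-point DFT: [-6, 0.3820+1.9021i, 2.6180+1.1756i, 2.6180-1.1756i, 0.3820-1.9021i]
Zero-padded 10-point DFT provides frequency interpolation.

DFT_10([x, 0, ...]) = [-6, -1.6180+4.2533i, 0.3820+1.9021i, 0.6180+2.6287i, 2.6180+1.1756i, 2, 2.6180-1.1756i, 0.6180-2.6287i, 0.3820-1.9021i, -1.6180-4.2533i]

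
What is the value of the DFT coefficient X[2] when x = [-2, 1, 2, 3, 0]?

X[2] = Σ(n=0 to 4) x[n] · ω_5^(2n) where ω_5 = e^(-2πi/5)
= (-2)·ω_5^0 + (1)·ω_5^2 + (2)·ω_5^4 + (3)·ω_5^6 + (0)·ω_5^8

X[2] = -1.2639-1.5388i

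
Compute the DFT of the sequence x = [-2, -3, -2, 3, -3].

X[k] = Σ(n=0 to 4) x[n] · ω_5^(nk)
where ω_5 = e^(-2πi/5)

Computing each X[k]:
X[0] = -7
X[1] = -4.6631+2.9389i
X[2] = 3.1631-4.7553i
X[3] = 3.1631+4.7553i
X[4] = -4.6631-2.9389i

X = [-7, -4.6631+2.9389i, 3.1631-4.7553i, 3.1631+4.7553i, -4.6631-2.9389i]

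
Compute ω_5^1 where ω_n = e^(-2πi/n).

ω_5^1 = e^(-2πi·1/5)
= cos(-2π·1/5) + i·sin(-2π·1/5)
= cos(-2π/5) + i·sin(-2π/5)

ω_5^1 = cos(-2π/5) + i·sin(-2π/5) = 0.3090-0.9511i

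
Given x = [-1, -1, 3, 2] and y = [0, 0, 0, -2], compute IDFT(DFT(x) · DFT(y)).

(x ⊛ y)[n] = Σ(m=0 to 3) x[m] · y[(n-m) mod 4]

Computing each output sample:
(x ⊛ y)[0] = 2
(x ⊛ y)[1] = -6
(x ⊛ y)[2] = -4
(x ⊛ y)[3] = 2

x ⊛ y = [2, -6, -4, 2]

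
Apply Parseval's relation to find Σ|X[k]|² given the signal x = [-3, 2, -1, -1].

Parseval: Σ|x[n]|² = (1/N)Σ|X[k]|², so Σ|X[k]|² = N·Σ|x[n]|² = 4·15.0000

Σ|X[k]|² = N·Σ|x[n]|² = 4·15.0000 = 60.0000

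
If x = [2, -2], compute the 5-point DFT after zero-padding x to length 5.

Original 2-point DFT: [0, 4]
Zero-padded 5-point DFT provides frequency interpolation.

DFT_5([x, 0, ...]) = [0, 1.3820+1.9021i, 3.6180+1.1756i, 3.6180-1.1756i, 1.3820-1.9021i]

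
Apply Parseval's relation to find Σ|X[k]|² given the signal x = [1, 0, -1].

Parseval: Σ|x[n]|² = (1/N)Σ|X[k]|², so Σ|X[k]|² = N·Σ|x[n]|² = 3·2.0000

Σ|X[k]|² = N·Σ|x[n]|² = 3·2.0000 = 6.0000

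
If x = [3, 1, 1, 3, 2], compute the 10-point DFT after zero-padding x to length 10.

Original 5-point DFT: [10, 0.6910+2.1266i, 1.8090-1.3143i, 1.8090+1.3143i, 0.6910-2.1266i]
Zero-padded 10-point DFT provides frequency interpolation.

DFT_10([x, 0, ...]) = [10, 1.5729-5.5676i, 0.6910+2.1266i, 4.9271-0.5020i, 1.8090-1.3143i, 2, 1.8090+1.3143i, 4.9271+0.5020i, 0.6910-2.1266i, 1.5729+5.5676i]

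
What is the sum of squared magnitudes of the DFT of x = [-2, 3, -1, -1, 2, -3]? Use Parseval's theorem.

Parseval: Σ|x[n]|² = (1/N)Σ|X[k]|², so Σ|X[k]|² = N·Σ|x[n]|² = 6·28.0000

Σ|X[k]|² = N·Σ|x[n]|² = 6·28.0000 = 168.0000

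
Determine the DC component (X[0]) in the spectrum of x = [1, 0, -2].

X[0] = Σ(n=0 to 2) x[n] · ω_3^0 = Σ x[n]
= (1) + (0) + (-2)

X[0] = -1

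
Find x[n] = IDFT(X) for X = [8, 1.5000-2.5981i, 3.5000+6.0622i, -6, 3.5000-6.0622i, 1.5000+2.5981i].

x[n] = (1/6) Σ(k=0 to 5) X[k] · e^(2πikn/6)

Computing each x[n]:
x[0] = 2
x[1] = 1
x[2] = 2
x[3] = 3
x[4] = -3
x[5] = 3

x = [2, 1, 2, 3, -3, 3]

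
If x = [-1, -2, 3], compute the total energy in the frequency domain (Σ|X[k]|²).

Parseval: Σ|x[n]|² = (1/N)Σ|X[k]|², so Σ|X[k]|² = N·Σ|x[n]|² = 3·14.0000

Σ|X[k]|² = N·Σ|x[n]|² = 3·14.0000 = 42.0000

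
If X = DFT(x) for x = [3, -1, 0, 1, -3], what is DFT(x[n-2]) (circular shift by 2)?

Time shift by 2: X_shifted[k] = ω_5^(2k) · X[k]
Shifted x = [1, -3, 3, -1, 0]

DFT(x[n-2]) = [0, -1.5451+0.5020i, 4.0451+5.5676i, 4.0451-5.5676i, -1.5451-0.5020i]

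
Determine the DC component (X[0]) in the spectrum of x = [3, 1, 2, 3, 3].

X[0] = Σ(n=0 to 4) x[n] · ω_5^0 = Σ x[n]
= (3) + (1) + (2) + (3) + (3)

X[0] = 12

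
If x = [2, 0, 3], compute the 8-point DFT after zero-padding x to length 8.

Original 3-point DFT: [5, 0.5000+2.5981i, 0.5000-2.5981i]
Zero-padded 8-point DFT provides frequency interpolation.

DFT_8([x, 0, ...]) = [5, 2-3i, -1, 2+3i, 5, 2-3i, -1, 2+3i]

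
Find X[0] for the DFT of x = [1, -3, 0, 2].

X[0] = Σ(n=0 to 3) x[n] · ω_4^0 = Σ x[n]
= (1) + (-3) + (0) + (2)

X[0] = 0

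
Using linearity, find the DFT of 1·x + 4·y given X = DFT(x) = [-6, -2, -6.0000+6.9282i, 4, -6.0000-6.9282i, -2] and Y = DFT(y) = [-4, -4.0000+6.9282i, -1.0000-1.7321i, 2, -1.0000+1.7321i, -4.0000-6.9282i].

By linearity: DFT(1x + 4y) = 1·DFT(x) + 4·DFT(y)
= 1·[-6, -2, -6.0000+6.9282i, 4, -6.0000-6.9282i, -2] + 4·[-4, -4.0000+6.9282i, -1.0000-1.7321i, 2, -1.0000+1.7321i, -4.0000-6.9282i]

Computing element-wise:
Z[0] = 1·(-6) + 4·(-4) = -22
Z[1] = 1·(-2) + 4·(-4.0000+6.9282i) = -18.0000+27.7128i
Z[2] = 1·(-6.0000+6.9282i) + 4·(-1.0000-1.7321i) = -10.0000-0.0002i
Z[3] = 1·(4) + 4·(2) = 12
Z[4] = 1·(-6.0000-6.9282i) + 4·(-1.0000+1.7321i) = -10.0000+0.0002i
Z[5] = 1·(-2) + 4·(-4.0000-6.9282i) = -18.0000-27.7128i

DFT(1x + 4y) = 1·X + 4·Y = [-22, -18.0000+27.7128i, -10.0000-0.0002i, 12, -10.0000+0.0002i, -18.0000-27.7128i]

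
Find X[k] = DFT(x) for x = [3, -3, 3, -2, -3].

X[k] = Σ(n=0 to 4) x[n] · ω_5^(nk)
where ω_5 = e^(-2πi/5)

Computing each X[k]:
X[0] = -2
X[1] = 0.3369-2.9389i
X[2] = 8.1631+4.7553i
X[3] = 8.1631-4.7553i
X[4] = 0.3369+2.9389i

X = [-2, 0.3369-2.9389i, 8.1631+4.7553i, 8.1631-4.7553i, 0.3369+2.9389i]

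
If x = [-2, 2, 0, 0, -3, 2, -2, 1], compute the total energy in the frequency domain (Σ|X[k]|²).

Parseval: Σ|x[n]|² = (1/N)Σ|X[k]|², so Σ|X[k]|² = N·Σ|x[n]|² = 8·26.0000

Σ|X[k]|² = N·Σ|x[n]|² = 8·26.0000 = 208.0000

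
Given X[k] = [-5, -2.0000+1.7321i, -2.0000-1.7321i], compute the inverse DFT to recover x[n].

x[n] = (1/3) Σ(k=0 to 2) X[k] · e^(2πikn/3)

Computing each x[n]:
x[0] = -3
x[1] = -2
x[2] = 0

x = [-3, -2, 0]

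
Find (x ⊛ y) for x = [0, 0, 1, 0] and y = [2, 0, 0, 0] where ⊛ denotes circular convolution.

(x ⊛ y)[n] = Σ(m=0 to 3) x[m] · y[(n-m) mod 4]

Computing each output sample:
(x ⊛ y)[0] = 0
(x ⊛ y)[1] = 0
(x ⊛ y)[2] = 2
(x ⊛ y)[3] = 0

x ⊛ y = [0, 0, 2, 0]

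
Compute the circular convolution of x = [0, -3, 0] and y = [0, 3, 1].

(x ⊛ y)[n] = Σ(m=0 to 2) x[m] · y[(n-m) mod 3]

Computing each output sample:
(x ⊛ y)[0] = -3
(x ⊛ y)[1] = 0
(x ⊛ y)[2] = -9

x ⊛ y = [-3, 0, -9]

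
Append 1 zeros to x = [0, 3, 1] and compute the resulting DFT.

Original 3-point DFT: [4, -2.0000-1.7321i, -2.0000+1.7321i]
Zero-padded 4-point DFT provides frequency interpolation.

DFT_4([x, 0, ...]) = [4, -1-3i, -2, -1+3i]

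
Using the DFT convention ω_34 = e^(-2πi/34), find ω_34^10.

ω_34^10 = e^(-2πi·10/34)
= cos(-2π·10/34) + i·sin(-2π·10/34)
= cos(-20π/34) + i·sin(-20π/34)

ω_34^10 = cos(-20π/34) + i·sin(-20π/34) = -0.2737-0.9618i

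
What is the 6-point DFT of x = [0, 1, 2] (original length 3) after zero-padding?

Original 3-point DFT: [3, -1.5000+0.8660i, -1.5000-0.8660i]
Zero-padded 6-point DFT provides frequency interpolation.

DFT_6([x, 0, ...]) = [3, -0.5000-2.5981i, -1.5000+0.8660i, 1, -1.5000-0.8660i, -0.5000+2.5981i]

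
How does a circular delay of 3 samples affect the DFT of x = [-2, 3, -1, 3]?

Time shift by 3: X_shifted[k] = ω_4^(3k) · X[k]
Shifted x = [3, -1, 3, -2]

DFT(x[n-3]) = [3, -1i, 9, 1i]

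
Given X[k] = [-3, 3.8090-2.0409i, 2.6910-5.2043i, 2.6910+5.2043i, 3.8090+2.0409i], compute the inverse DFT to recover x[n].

x[n] = (1/5) Σ(k=0 to 4) X[k] · e^(2πikn/5)

Computing each x[n]:
x[0] = 2
x[1] = 1
x[2] = -3
x[3] = 0
x[4] = -3

x = [2, 1, -3, 0, -3]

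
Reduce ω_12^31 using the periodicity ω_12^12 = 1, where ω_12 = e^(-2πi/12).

Since ω_12^12 = 1, powers reduce modulo 12.
31 mod 12 = 7
So ω_12^31 = ω_12^7 = e^(-2πi·7/12)

ω_12^31 = ω_12^7 = -0.8660+0.5000i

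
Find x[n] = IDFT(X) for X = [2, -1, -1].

x[n] = (1/3) Σ(k=0 to 2) X[k] · e^(2πikn/3)

Computing each x[n]:
x[0] = 0
x[1] = 1
x[2] = 1

x = [0, 1, 1]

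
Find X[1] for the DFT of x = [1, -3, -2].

X[1] = Σ(n=0 to 2) x[n] · ω_3^(1n) where ω_3 = e^(-2πi/3)
= (1)·ω_3^0 + (-3)·ω_3^1 + (-2)·ω_3^2

X[1] = 3.5000+0.8660i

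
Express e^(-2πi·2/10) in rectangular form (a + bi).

ω_10^2 = e^(-2πi·2/10)
= cos(-2π·2/10) + i·sin(-2π·2/10)
= cos(-4π/10) + i·sin(-4π/10)

ω_10^2 = cos(-4π/10) + i·sin(-4π/10) = 0.3090-0.9511i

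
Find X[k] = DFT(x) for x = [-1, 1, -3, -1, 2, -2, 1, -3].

X[k] = Σ(n=0 to 7) x[n] · ω_8^(nk)
where ω_8 = e^(-2πi/8)

Computing each X[k]:
X[0] = -6
X[1] = -2.2929+0.4645i
X[2] = 3-3i
X[3] = -3.7071-7.5355i
X[4] = 4
X[5] = -3.7071+7.5355i
X[6] = 3+3i
X[7] = -2.2929-0.4645i

X = [-6, -2.2929+0.4645i, 3-3i, -3.7071-7.5355i, 4, -3.7071+7.5355i, 3+3i, -2.2929-0.4645i]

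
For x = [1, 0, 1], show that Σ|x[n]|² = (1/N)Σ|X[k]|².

Time domain:
Σ|x[n]|² = |1|² + |0|² + |1|² = 2.0000

Frequency domain:
(1/3)Σ|X[k]|² = (1/3)(|2|² + |0.5000+0.8660i|² + |0.5000-0.8660i|²) = (1/3)·6.0000 = 2.0000

Both sides agree, confirming Parseval's theorem.

Σ|x[n]|² = (1/N)Σ|X[k]|² = 2.0000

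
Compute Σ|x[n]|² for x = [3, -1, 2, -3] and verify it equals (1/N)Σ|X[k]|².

Time domain:
Σ|x[n]|² = |3|² + |-1|² + |2|² + |-3|² = 23.0000

Frequency domain:
(1/4)Σ|X[k]|² = (1/4)(|1|² + |1-2i|² + |9|² + |1+2i|²) = (1/4)·92.0000 = 23.0000

Both sides agree, confirming Parseval's theorem.

Σ|x[n]|² = (1/N)Σ|X[k]|² = 23.0000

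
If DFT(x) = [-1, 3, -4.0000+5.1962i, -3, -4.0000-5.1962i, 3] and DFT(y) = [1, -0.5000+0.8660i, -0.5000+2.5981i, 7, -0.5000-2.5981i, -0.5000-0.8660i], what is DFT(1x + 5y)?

By linearity: DFT(1x + 5y) = 1·DFT(x) + 5·DFT(y)
= 1·[-1, 3, -4.0000+5.1962i, -3, -4.0000-5.1962i, 3] + 5·[1, -0.5000+0.8660i, -0.5000+2.5981i, 7, -0.5000-2.5981i, -0.5000-0.8660i]

Computing element-wise:
Z[0] = 1·(-1) + 5·(1) = 4
Z[1] = 1·(3) + 5·(-0.5000+0.8660i) = 0.5000+4.3300i
Z[2] = 1·(-4.0000+5.1962i) + 5·(-0.5000+2.5981i) = -6.5000+18.1867i
Z[3] = 1·(-3) + 5·(7) = 32
Z[4] = 1·(-4.0000-5.1962i) + 5·(-0.5000-2.5981i) = -6.5000-18.1867i
Z[5] = 1·(3) + 5·(-0.5000-0.8660i) = 0.5000-4.3300i

DFT(1x + 5y) = 1·X + 5·Y = [4, 0.5000+4.3300i, -6.5000+18.1867i, 32, -6.5000-18.1867i, 0.5000-4.3300i]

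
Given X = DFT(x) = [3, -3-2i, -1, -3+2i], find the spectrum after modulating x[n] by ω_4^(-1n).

Modulation property: DFT(ω_4^(-1n)·x[n]) = X[(k-1) mod 4], so circularly shift X by 1 positions.

X[k-1] = [-3+2i, 3, -3-2i, -1]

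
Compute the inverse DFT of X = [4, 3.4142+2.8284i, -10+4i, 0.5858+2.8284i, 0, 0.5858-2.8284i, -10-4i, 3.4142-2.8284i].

x[n] = (1/8) Σ(k=0 to 7) X[k] · e^(2πikn/8)

Computing each x[n]:
x[0] = -1
x[1] = -1
x[2] = 3
x[3] = 0
x[4] = -3
x[5] = 0
x[6] = 3
x[7] = 3

x = [-1, -1, 3, 0, -3, 0, 3, 3]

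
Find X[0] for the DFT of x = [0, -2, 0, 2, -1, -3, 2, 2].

X[0] = Σ(n=0 to 7) x[n] · ω_8^0 = Σ x[n]
= (0) + (-2) + (0) + (2) + (-1) + (-3) + (2) + (2)

X[0] = 0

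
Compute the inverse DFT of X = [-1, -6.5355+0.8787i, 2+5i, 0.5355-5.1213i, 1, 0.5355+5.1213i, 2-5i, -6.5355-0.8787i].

x[n] = (1/8) Σ(k=0 to 7) X[k] · e^(2πikn/8)

Computing each x[n]:
x[0] = -1
x[1] = -2
x[2] = -2
x[3] = 3
x[4] = 2
x[5] = -1
x[6] = 1
x[7] = -1

x = [-1, -2, -2, 3, 2, -1, 1, -1]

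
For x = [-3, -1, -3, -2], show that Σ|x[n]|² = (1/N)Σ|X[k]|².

Time domain:
Σ|x[n]|² = |-3|² + |-1|² + |-3|² + |-2|² = 23.0000

Frequency domain:
(1/4)Σ|X[k]|² = (1/4)(|-9|² + |-1i|² + |-3|² + |1i|²) = (1/4)·92.0000 = 23.0000

Both sides agree, confirming Parseval's theorem.

Σ|x[n]|² = (1/N)Σ|X[k]|² = 23.0000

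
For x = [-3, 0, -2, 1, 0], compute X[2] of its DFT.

X[2] = Σ(n=0 to 4) x[n] · ω_5^(2n) where ω_5 = e^(-2πi/5)
= (-3)·ω_5^0 + (0)·ω_5^2 + (-2)·ω_5^4 + (1)·ω_5^6 + (0)·ω_5^8

X[2] = -3.3090-2.8532i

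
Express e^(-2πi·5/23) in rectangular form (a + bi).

ω_23^5 = e^(-2πi·5/23)
= cos(-2π·5/23) + i·sin(-2π·5/23)
= cos(-10π/23) + i·sin(-10π/23)

ω_23^5 = cos(-10π/23) + i·sin(-10π/23) = 0.2035-0.9791i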